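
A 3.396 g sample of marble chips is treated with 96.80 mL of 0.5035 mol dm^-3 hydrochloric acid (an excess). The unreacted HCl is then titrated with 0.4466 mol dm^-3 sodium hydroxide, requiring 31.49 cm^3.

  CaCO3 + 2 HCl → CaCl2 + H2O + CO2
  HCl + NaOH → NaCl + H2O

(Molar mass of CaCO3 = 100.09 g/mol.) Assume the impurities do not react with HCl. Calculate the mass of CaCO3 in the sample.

n(HCl) added = 0.09680 × 0.5035 = 0.04874 mol
n(NaOH) used in back-titration = 0.03149 × 0.4466 = 0.01406 mol
n(HCl) left over = 0.01406 mol (1:1 ratio)
n(HCl) consumed by analyte = 0.04874 − 0.01406 = 0.03468 mol
From the 1:2 ratio, n(CaCO3) = 1/2 × 0.03468 = 0.01734 mol
mass of CaCO3 = 0.01734 × 100.09 = 1.735 g

1.735 g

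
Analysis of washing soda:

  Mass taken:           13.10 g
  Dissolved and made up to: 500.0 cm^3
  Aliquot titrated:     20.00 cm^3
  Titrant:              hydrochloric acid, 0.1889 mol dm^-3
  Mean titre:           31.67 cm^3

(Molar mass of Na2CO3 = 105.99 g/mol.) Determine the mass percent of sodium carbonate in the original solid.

Na2CO3 + 2 HCl → 2 NaCl + H2O + CO2
n(HCl) per titration = 0.03167 × 0.1889 = 5.982 × 10^-3 mol
From the 1:2 ratio, n(Na2CO3) in each aliquot = 1/2 × 5.982 × 10^-3 = 2.991 × 10^-3 mol
n(Na2CO3) in the whole flask = 2.991 × 10^-3 × 500.0/20.00 = 0.07478 mol
mass of Na2CO3 = 0.07478 × 105.99 = 7.926 g
% Na2CO3 = 7.926 / 13.10 × 100 = 60.50 %

60.50 %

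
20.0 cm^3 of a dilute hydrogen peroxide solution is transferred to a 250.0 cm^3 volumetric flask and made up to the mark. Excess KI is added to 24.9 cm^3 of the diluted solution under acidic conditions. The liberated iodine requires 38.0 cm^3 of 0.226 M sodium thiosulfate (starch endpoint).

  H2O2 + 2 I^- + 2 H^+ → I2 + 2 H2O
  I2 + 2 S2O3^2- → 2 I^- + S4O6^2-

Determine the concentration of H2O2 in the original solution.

2.16 M

n(S2O3^2-) = 0.0380 × 0.226 = 8.59 × 10^-3 mol
n(I2) = n(S2O3^2-)/2 = 4.29 × 10^-3 mol
n(H2O2) in the aliquot = 4.29 × 10^-3 mol (1:1 ratio)
[H2O2]_dilute = 4.29 × 10^-3 / 0.0249 = 0.172 mol/L
[H2O2]_original = 0.172 × 250.0/20.0 = 2.16 mol/L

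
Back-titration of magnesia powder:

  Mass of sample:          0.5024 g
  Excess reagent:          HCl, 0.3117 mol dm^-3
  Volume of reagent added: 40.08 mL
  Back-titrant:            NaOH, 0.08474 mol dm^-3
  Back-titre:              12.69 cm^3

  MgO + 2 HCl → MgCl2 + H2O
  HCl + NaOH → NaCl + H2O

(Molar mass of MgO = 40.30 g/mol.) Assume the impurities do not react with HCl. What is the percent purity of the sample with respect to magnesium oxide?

n(HCl) added = 0.04008 × 0.3117 = 0.01249 mol
n(NaOH) used in back-titration = 0.01269 × 0.08474 = 1.075 × 10^-3 mol
n(HCl) left over = 1.075 × 10^-3 mol (1:1 ratio)
n(HCl) consumed by analyte = 0.01249 − 1.075 × 10^-3 = 0.01142 mol
From the 1:2 ratio, n(MgO) = 1/2 × 0.01142 = 5.709 × 10^-3 mol
mass of MgO = 5.709 × 10^-3 × 40.30 = 0.2301 g
% MgO = 0.2301 / 0.5024 × 100 = 45.79 %

45.79 %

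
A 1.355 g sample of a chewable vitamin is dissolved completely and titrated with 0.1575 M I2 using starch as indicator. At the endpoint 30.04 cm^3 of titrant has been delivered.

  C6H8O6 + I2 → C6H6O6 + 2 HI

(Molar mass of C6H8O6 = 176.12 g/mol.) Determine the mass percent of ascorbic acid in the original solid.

n(I2) = 0.03004 L × 0.1575 mol/L = 4.731 × 10^-3 mol
n(C6H8O6) = 4.731 × 10^-3 mol (1:1 ratio)
mass of C6H8O6 = 4.731 × 10^-3 × 176.12 g/mol = 0.8333 g
% C6H8O6 = 0.8333 / 1.355 × 100 = 61.50 %

61.50 %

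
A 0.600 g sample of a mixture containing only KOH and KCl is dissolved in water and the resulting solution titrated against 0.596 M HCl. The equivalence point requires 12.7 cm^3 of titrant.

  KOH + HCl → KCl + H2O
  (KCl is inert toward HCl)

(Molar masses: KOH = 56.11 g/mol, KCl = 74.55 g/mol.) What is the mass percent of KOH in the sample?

n(HCl) = 0.0127 × 0.596 = 7.57 × 10^-3 mol
Let x = n(KOH), y = n(KCl).
Titrant: 1x = 7.57 × 10^-3;  mass: 56.11x + 74.55y = 0.600
Solving, x = 7.57 × 10^-3 mol, y = 2.35 × 10^-3 mol
mass of KOH = 7.57 × 10^-3 × 56.11 = 0.425 g
% KOH = 0.425 / 0.600 × 100 = 70.8 %

70.8 %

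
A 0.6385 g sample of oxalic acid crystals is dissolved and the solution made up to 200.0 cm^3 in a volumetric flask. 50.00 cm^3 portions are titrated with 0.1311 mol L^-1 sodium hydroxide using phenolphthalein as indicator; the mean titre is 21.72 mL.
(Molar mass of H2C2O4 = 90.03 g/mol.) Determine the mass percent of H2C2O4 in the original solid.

H2C2O4 + 2 NaOH → Na2C2O4 + 2 H2O
n(NaOH) per titration = 0.02172 × 0.1311 = 2.847 × 10^-3 mol
From the 1:2 ratio, n(H2C2O4) in each aliquot = 1/2 × 2.847 × 10^-3 = 1.424 × 10^-3 mol
n(H2C2O4) in the whole flask = 1.424 × 10^-3 × 200.0/50.00 = 5.695 × 10^-3 mol
mass of H2C2O4 = 5.695 × 10^-3 × 90.03 = 0.5127 g
% H2C2O4 = 0.5127 / 0.6385 × 100 = 80.30 %

80.30 %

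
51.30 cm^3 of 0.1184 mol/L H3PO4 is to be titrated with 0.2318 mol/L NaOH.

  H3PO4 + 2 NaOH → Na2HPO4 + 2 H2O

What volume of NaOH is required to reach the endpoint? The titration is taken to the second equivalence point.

n(H3PO4) = 0.05130 L × 0.1184 mol/L = 6.074 × 10^-3 mol
From the 2:1 stoichiometry, n(NaOH) = 2/1 × 6.074 × 10^-3 = 0.01215 mol
V(NaOH) = 0.01215 mol / 0.2318 mol/L = 0.05241 L = 52.41 mL

52.41 mL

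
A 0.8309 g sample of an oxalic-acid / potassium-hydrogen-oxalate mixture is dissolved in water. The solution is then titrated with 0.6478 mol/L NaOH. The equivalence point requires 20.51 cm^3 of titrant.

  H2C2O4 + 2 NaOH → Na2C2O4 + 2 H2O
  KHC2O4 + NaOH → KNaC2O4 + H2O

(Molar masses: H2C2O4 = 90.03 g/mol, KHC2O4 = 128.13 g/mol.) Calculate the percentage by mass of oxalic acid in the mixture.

56.81 %

n(NaOH) = 0.02051 × 0.6478 = 0.01329 mol
Let x = n(H2C2O4), y = n(KHC2O4).
Titrant: 2x + 1y = 0.01329;  mass: 90.03x + 128.13y = 0.8309
Solving, x = 5.243 × 10^-3 mol, y = 2.801 × 10^-3 mol
mass of H2C2O4 = 5.243 × 10^-3 × 90.03 = 0.4720 g
% H2C2O4 = 0.4720 / 0.8309 × 100 = 56.81 %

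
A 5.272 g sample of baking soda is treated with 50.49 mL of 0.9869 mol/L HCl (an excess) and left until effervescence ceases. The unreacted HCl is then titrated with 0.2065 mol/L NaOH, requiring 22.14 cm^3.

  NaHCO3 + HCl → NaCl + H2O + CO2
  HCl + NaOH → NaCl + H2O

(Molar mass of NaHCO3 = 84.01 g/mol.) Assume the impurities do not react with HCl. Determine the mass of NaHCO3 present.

n(HCl) added = 0.05049 × 0.9869 = 0.04983 mol
n(NaOH) used in back-titration = 0.02214 × 0.2065 = 4.572 × 10^-3 mol
n(HCl) left over = 4.572 × 10^-3 mol (1:1 ratio)
n(HCl) consumed by analyte = 0.04983 − 4.572 × 10^-3 = 0.04526 mol
n(NaHCO3) = 0.04526 mol (1:1 ratio)
mass of NaHCO3 = 0.04526 × 84.01 = 3.802 g

3.802 g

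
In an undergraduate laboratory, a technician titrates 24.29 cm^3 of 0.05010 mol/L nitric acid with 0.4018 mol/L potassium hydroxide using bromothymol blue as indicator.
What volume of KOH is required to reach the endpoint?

3.029 mL

HNO3 + KOH → KNO3 + H2O
n(HNO3) = 0.02429 L × 0.05010 mol/L = 1.217 × 10^-3 mol
n(KOH) = 1.217 × 10^-3 mol (1:1 stoichiometry)
V(KOH) = 1.217 × 10^-3 mol / 0.4018 mol/L = 0.003029 L = 3.029 mL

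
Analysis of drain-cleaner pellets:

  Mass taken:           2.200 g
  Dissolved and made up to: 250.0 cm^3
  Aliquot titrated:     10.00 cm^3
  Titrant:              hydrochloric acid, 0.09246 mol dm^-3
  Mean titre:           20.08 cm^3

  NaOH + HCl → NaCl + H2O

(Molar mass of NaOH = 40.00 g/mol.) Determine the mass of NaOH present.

n(HCl) per titration = 0.02008 × 0.09246 = 1.857 × 10^-3 mol
n(NaOH) in each aliquot = 1.857 × 10^-3 mol (1:1 ratio)
n(NaOH) in the whole flask = 1.857 × 10^-3 × 250.0/10.00 = 0.04641 mol
mass of NaOH = 0.04641 × 40.00 = 1.857 g

1.857 g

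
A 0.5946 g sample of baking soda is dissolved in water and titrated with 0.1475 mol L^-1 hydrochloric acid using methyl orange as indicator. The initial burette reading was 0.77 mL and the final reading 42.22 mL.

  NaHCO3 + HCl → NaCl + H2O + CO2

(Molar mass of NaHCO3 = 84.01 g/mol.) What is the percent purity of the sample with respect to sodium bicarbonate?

n(HCl) = 0.04145 L × 0.1475 mol/L = 6.114 × 10^-3 mol
n(NaHCO3) = 6.114 × 10^-3 mol (1:1 ratio)
mass of NaHCO3 = 6.114 × 10^-3 × 84.01 g/mol = 0.5136 g
% NaHCO3 = 0.5136 / 0.5946 × 100 = 86.38 %

86.38 %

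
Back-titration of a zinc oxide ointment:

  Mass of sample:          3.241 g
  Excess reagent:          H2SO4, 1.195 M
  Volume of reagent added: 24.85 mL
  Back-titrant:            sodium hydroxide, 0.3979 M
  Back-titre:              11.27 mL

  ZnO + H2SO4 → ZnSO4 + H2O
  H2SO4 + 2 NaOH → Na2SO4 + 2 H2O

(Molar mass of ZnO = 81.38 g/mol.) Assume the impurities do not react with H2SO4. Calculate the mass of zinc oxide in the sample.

2.234 g

n(H2SO4) added = 0.02485 × 1.195 = 0.02970 mol
n(NaOH) used in back-titration = 0.01127 × 0.3979 = 4.484 × 10^-3 mol
From the 1:2 ratio, n(H2SO4) left over = 1/2 × 4.484 × 10^-3 = 2.242 × 10^-3 mol
n(H2SO4) consumed by analyte = 0.02970 − 2.242 × 10^-3 = 0.02745 mol
n(ZnO) = 0.02745 mol (1:1 ratio)
mass of ZnO = 0.02745 × 81.38 = 2.234 g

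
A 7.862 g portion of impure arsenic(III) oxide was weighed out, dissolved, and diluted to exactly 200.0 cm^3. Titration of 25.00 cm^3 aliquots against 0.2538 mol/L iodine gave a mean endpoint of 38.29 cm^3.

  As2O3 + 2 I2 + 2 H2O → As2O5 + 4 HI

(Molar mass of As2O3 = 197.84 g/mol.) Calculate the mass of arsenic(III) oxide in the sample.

7.690 g

n(I2) per titration = 0.03829 × 0.2538 = 9.718 × 10^-3 mol
From the 1:2 ratio, n(As2O3) in each aliquot = 1/2 × 9.718 × 10^-3 = 4.859 × 10^-3 mol
n(As2O3) in the whole flask = 4.859 × 10^-3 × 200.0/25.00 = 0.03887 mol
mass of As2O3 = 0.03887 × 197.84 = 7.690 g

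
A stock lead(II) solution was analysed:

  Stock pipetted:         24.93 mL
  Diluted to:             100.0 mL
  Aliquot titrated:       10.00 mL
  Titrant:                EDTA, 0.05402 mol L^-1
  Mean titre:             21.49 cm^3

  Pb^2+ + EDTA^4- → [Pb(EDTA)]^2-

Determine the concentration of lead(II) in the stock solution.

0.4657 mol/L

n(EDTA) = 0.02149 × 0.05402 = 1.161 × 10^-3 mol
n(Pb2+) in the aliquot = 1.161 × 10^-3 mol (1:1 ratio)
[Pb2+]_dilute = 1.161 × 10^-3 / 0.01000 = 0.1161 mol/L
Dilution factor = 100.0 / 24.93 = 4.011
[Pb2+]_stock = 0.1161 × 4.011 = 0.4657 mol/L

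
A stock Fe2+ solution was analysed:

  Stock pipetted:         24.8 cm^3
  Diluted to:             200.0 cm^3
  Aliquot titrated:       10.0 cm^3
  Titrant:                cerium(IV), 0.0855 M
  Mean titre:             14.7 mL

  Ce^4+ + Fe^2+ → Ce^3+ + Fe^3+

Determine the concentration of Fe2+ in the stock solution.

n(Ce4+) = 0.0147 × 0.0855 = 1.26 × 10^-3 mol
n(Fe2+) in the aliquot = 1.26 × 10^-3 mol (1:1 ratio)
[Fe2+]_dilute = 1.26 × 10^-3 / 0.0100 = 0.126 mol/L
Dilution factor = 200.0 / 24.8 = 8.065
[Fe2+]_stock = 0.126 × 8.065 = 1.01 mol/L

1.01 M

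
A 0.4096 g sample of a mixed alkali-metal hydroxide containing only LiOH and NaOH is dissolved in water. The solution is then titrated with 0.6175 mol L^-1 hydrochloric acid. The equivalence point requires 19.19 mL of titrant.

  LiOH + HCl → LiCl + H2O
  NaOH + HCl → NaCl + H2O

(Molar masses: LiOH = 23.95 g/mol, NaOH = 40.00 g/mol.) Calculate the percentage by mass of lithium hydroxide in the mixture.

n(HCl) = 0.01919 × 0.6175 = 0.01185 mol
Let x = n(LiOH), y = n(NaOH).
Titrant: 1x + 1y = 0.01185;  mass: 23.95x + 40.00y = 0.4096
Solving, x = 4.012 × 10^-3 mol, y = 7.838 × 10^-3 mol
mass of LiOH = 4.012 × 10^-3 × 23.95 = 0.09609 g
% LiOH = 0.09609 / 0.4096 × 100 = 23.46 %

23.46 %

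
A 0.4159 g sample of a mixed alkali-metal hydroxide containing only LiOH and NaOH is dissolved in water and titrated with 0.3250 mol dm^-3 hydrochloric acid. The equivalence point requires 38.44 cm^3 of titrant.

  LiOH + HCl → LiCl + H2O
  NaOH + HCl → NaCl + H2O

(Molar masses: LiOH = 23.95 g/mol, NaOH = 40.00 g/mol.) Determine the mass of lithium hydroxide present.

0.1251 g

n(HCl) = 0.03844 × 0.3250 = 0.01249 mol
Let x = n(LiOH), y = n(NaOH).
Titrant: 1x + 1y = 0.01249;  mass: 23.95x + 40.00y = 0.4159
Solving, x = 5.222 × 10^-3 mol, y = 7.271 × 10^-3 mol
mass of LiOH = 5.222 × 10^-3 × 23.95 = 0.1251 g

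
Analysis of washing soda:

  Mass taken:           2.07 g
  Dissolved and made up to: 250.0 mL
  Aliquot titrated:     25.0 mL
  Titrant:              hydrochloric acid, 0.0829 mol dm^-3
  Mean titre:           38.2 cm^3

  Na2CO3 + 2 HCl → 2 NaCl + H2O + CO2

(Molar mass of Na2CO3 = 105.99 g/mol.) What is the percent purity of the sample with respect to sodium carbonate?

81.1 %

n(HCl) per titration = 0.0382 × 0.0829 = 3.17 × 10^-3 mol
From the 1:2 ratio, n(Na2CO3) in each aliquot = 1/2 × 3.17 × 10^-3 = 1.58 × 10^-3 mol
n(Na2CO3) in the whole flask = 1.58 × 10^-3 × 250.0/25.0 = 0.0158 mol
mass of Na2CO3 = 0.0158 × 105.99 = 1.68 g
% Na2CO3 = 1.68 / 2.07 × 100 = 81.1 %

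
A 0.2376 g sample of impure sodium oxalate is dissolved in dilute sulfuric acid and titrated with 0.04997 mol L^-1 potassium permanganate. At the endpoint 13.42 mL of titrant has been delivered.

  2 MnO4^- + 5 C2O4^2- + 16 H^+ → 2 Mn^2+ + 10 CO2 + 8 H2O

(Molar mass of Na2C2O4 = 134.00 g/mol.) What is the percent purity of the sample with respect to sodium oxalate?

n(KMnO4) = 0.01342 L × 0.04997 mol/L = 6.706 × 10^-4 mol
From the 5:2 ratio, n(Na2C2O4) = 5/2 × 6.706 × 10^-4 = 1.676 × 10^-3 mol
mass of Na2C2O4 = 1.676 × 10^-3 × 134.00 g/mol = 0.2247 g
% Na2C2O4 = 0.2247 / 0.2376 × 100 = 94.55 %

94.55 %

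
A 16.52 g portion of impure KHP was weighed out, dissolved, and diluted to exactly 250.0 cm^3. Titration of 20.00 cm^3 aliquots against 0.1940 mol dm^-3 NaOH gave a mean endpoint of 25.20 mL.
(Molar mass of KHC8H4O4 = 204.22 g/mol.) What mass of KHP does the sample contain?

12.48 g

KHC8H4O4 + NaOH → KNaC8H4O4 + H2O
n(NaOH) per titration = 0.02520 × 0.1940 = 4.889 × 10^-3 mol
n(KHC8H4O4) in each aliquot = 4.889 × 10^-3 mol (1:1 ratio)
n(KHC8H4O4) in the whole flask = 4.889 × 10^-3 × 250.0/20.00 = 0.06111 mol
mass of KHC8H4O4 = 0.06111 × 204.22 = 12.48 g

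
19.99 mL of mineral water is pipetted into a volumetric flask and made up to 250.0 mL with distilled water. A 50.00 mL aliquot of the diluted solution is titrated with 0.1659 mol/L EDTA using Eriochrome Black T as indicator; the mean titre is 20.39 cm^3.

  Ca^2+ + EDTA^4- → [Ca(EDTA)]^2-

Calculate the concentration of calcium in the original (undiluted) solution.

0.8461 mol/L

n(EDTA) = 0.02039 × 0.1659 = 3.383 × 10^-3 mol
n(Ca2+) in the aliquot = 3.383 × 10^-3 mol (1:1 ratio)
[Ca2+]_dilute = 3.383 × 10^-3 / 0.05000 = 0.06765 mol/L
Dilution factor = 250.0 / 19.99 = 12.51
[Ca2+]_stock = 0.06765 × 12.51 = 0.8461 mol/L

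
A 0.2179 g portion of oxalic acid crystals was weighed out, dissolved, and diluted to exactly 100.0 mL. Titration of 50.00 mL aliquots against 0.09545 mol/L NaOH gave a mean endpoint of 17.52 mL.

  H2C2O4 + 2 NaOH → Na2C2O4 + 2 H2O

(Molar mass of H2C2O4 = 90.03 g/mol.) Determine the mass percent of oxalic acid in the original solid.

n(NaOH) per titration = 0.01752 × 0.09545 = 1.672 × 10^-3 mol
From the 1:2 ratio, n(H2C2O4) in each aliquot = 1/2 × 1.672 × 10^-3 = 8.361 × 10^-4 mol
n(H2C2O4) in the whole flask = 8.361 × 10^-4 × 100.0/50.00 = 1.672 × 10^-3 mol
mass of H2C2O4 = 1.672 × 10^-3 × 90.03 = 0.1506 g
% H2C2O4 = 0.1506 / 0.2179 × 100 = 69.09 %

69.09 %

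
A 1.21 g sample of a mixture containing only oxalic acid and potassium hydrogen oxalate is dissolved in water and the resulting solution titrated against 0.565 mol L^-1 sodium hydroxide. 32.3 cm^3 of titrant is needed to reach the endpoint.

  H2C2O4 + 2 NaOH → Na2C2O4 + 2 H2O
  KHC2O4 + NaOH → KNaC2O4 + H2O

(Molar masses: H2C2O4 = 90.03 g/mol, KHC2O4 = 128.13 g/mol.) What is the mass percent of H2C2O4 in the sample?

n(NaOH) = 0.0323 × 0.565 = 0.0182 mol
Let x = n(H2C2O4), y = n(KHC2O4).
Titrant: 2x + 1y = 0.0182;  mass: 90.03x + 128.13y = 1.21
Solving, x = 6.79 × 10^-3 mol, y = 4.67 × 10^-3 mol
mass of H2C2O4 = 6.79 × 10^-3 × 90.03 = 0.611 g
% H2C2O4 = 0.611 / 1.21 × 100 = 50.5 %

50.5 %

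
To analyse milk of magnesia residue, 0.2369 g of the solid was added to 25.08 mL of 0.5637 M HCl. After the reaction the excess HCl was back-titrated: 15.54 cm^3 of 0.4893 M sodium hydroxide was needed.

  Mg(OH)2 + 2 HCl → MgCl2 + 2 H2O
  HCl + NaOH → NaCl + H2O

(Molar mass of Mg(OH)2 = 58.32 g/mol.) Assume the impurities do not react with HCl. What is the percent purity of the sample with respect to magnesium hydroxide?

n(HCl) added = 0.02508 × 0.5637 = 0.01414 mol
n(NaOH) used in back-titration = 0.01554 × 0.4893 = 7.604 × 10^-3 mol
n(HCl) left over = 7.604 × 10^-3 mol (1:1 ratio)
n(HCl) consumed by analyte = 0.01414 − 7.604 × 10^-3 = 6.534 × 10^-3 mol
From the 1:2 ratio, n(Mg(OH)2) = 1/2 × 6.534 × 10^-3 = 3.267 × 10^-3 mol
mass of Mg(OH)2 = 3.267 × 10^-3 × 58.32 = 0.1905 g
% Mg(OH)2 = 0.1905 / 0.2369 × 100 = 80.43 %

80.43 %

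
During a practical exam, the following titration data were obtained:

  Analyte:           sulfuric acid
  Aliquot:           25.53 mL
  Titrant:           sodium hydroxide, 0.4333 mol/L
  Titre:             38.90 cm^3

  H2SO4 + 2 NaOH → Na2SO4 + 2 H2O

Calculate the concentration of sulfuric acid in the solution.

n(NaOH) = 0.03890 L × 0.4333 mol/L = 0.01686 mol
From the 1:2 mole ratio, n(H2SO4) = 1/2 × 0.01686 = 8.428 × 10^-3 mol
[H2SO4] = 8.428 × 10^-3 mol / 0.02553 L = 0.3301 mol/L

0.3301 mol/L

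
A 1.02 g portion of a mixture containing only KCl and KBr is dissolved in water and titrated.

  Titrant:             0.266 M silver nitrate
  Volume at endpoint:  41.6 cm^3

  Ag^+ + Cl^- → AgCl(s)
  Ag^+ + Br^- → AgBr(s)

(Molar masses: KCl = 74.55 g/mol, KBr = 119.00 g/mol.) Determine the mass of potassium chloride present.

n(AgNO3) = 0.0416 × 0.266 = 0.0111 mol
Let x = n(KCl), y = n(KBr).
Titrant: 1x + 1y = 0.0111;  mass: 74.55x + 119.00y = 1.02
Solving, x = 6.68 × 10^-3 mol, y = 4.39 × 10^-3 mol
mass of KCl = 6.68 × 10^-3 × 74.55 = 0.498 g

0.498 g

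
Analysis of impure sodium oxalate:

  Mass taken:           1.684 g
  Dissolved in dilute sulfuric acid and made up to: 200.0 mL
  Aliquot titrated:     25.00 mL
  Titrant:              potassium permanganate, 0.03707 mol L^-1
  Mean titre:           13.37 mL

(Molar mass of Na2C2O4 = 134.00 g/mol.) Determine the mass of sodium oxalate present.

1.328 g

2 MnO4^- + 5 C2O4^2- + 16 H^+ → 2 Mn^2+ + 10 CO2 + 8 H2O
n(KMnO4) per titration = 0.01337 × 0.03707 = 4.956 × 10^-4 mol
From the 5:2 ratio, n(Na2C2O4) in each aliquot = 5/2 × 4.956 × 10^-4 = 1.239 × 10^-3 mol
n(Na2C2O4) in the whole flask = 1.239 × 10^-3 × 200.0/25.00 = 9.913 × 10^-3 mol
mass of Na2C2O4 = 9.913 × 10^-3 × 134.00 = 1.328 g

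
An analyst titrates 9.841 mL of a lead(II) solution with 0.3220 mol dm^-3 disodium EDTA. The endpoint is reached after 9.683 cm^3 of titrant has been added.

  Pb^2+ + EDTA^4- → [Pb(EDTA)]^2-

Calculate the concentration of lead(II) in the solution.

n(EDTA) = 0.009683 L × 0.3220 mol/L = 3.118 × 10^-3 mol
n(Pb2+) = 3.118 × 10^-3 mol (1:1 mole ratio)
[Pb2+] = 3.118 × 10^-3 mol / 0.009841 L = 0.3168 mol/L

0.3168 mol/L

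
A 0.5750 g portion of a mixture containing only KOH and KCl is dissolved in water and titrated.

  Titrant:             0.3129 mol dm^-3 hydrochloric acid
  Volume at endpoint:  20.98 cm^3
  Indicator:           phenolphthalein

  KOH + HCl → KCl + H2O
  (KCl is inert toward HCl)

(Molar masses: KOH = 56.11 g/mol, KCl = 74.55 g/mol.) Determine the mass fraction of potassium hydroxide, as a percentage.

n(HCl) = 0.02098 × 0.3129 = 6.565 × 10^-3 mol
Let x = n(KOH), y = n(KCl).
Titrant: 1x = 6.565 × 10^-3;  mass: 56.11x + 74.55y = 0.5750
Solving, x = 6.565 × 10^-3 mol, y = 2.772 × 10^-3 mol
mass of KOH = 6.565 × 10^-3 × 56.11 = 0.3683 g
% KOH = 0.3683 / 0.5750 × 100 = 64.06 %

64.06 %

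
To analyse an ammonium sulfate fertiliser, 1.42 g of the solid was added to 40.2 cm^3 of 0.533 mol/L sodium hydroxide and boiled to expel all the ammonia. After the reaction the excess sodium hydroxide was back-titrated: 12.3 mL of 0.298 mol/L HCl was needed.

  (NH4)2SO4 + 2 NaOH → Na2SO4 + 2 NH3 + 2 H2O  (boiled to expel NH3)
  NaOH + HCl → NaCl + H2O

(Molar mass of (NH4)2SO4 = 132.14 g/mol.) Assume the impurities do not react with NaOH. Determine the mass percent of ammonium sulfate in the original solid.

82.6 %

n(NaOH) added = 0.0402 × 0.533 = 0.0214 mol
n(HCl) used in back-titration = 0.0123 × 0.298 = 3.67 × 10^-3 mol
n(NaOH) left over = 3.67 × 10^-3 mol (1:1 ratio)
n(NaOH) consumed by analyte = 0.0214 − 3.67 × 10^-3 = 0.0178 mol
From the 1:2 ratio, n((NH4)2SO4) = 1/2 × 0.0178 = 8.88 × 10^-3 mol
mass of (NH4)2SO4 = 8.88 × 10^-3 × 132.14 = 1.17 g
% (NH4)2SO4 = 1.17 / 1.42 × 100 = 82.6 %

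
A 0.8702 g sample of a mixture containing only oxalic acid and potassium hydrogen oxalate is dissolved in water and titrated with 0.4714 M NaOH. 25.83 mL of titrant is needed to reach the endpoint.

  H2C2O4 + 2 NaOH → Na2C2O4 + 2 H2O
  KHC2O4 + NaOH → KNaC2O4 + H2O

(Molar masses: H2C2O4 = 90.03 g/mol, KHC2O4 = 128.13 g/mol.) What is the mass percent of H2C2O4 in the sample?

42.94 %

n(NaOH) = 0.02583 × 0.4714 = 0.01218 mol
Let x = n(H2C2O4), y = n(KHC2O4).
Titrant: 2x + 1y = 0.01218;  mass: 90.03x + 128.13y = 0.8702
Solving, x = 4.151 × 10^-3 mol, y = 3.875 × 10^-3 mol
mass of H2C2O4 = 4.151 × 10^-3 × 90.03 = 0.3737 g
% H2C2O4 = 0.3737 / 0.8702 × 100 = 42.94 %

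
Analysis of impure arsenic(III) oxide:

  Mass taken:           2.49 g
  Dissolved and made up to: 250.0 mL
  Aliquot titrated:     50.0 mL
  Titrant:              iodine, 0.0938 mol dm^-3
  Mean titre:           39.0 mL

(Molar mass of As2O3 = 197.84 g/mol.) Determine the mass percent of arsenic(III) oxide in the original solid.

72.7 %

As2O3 + 2 I2 + 2 H2O → As2O5 + 4 HI
n(I2) per titration = 0.0390 × 0.0938 = 3.66 × 10^-3 mol
From the 1:2 ratio, n(As2O3) in each aliquot = 1/2 × 3.66 × 10^-3 = 1.83 × 10^-3 mol
n(As2O3) in the whole flask = 1.83 × 10^-3 × 250.0/50.0 = 9.15 × 10^-3 mol
mass of As2O3 = 9.15 × 10^-3 × 197.84 = 1.81 g
% As2O3 = 1.81 / 2.49 × 100 = 72.7 %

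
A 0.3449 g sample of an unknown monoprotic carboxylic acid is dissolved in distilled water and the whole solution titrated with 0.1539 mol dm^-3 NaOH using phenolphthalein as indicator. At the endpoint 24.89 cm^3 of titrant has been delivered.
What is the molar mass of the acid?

n(NaOH) = 0.02489 L × 0.1539 mol/L = 3.831 × 10^-3 mol
n(HA) = 3.831 × 10^-3 mol (1:1 ratio)
M = m / n = 0.3449 g / 3.831 × 10^-3 mol = 90.04 g/mol

90.04 g/mol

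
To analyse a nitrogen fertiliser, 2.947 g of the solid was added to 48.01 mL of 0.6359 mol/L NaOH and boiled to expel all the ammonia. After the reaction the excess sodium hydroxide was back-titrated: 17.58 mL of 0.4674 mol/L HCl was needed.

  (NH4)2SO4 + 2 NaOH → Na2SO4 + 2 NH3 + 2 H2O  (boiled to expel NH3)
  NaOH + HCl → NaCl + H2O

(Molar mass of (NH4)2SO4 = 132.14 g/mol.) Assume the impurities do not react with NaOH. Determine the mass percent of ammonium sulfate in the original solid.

n(NaOH) added = 0.04801 × 0.6359 = 0.03053 mol
n(HCl) used in back-titration = 0.01758 × 0.4674 = 8.217 × 10^-3 mol
n(NaOH) left over = 8.217 × 10^-3 mol (1:1 ratio)
n(NaOH) consumed by analyte = 0.03053 − 8.217 × 10^-3 = 0.02231 mol
From the 1:2 ratio, n((NH4)2SO4) = 1/2 × 0.02231 = 0.01116 mol
mass of (NH4)2SO4 = 0.01116 × 132.14 = 1.474 g
% (NH4)2SO4 = 1.474 / 2.947 × 100 = 50.02 %

50.02 %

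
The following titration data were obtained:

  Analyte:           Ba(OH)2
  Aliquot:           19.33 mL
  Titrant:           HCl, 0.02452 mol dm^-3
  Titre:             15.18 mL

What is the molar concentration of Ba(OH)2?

Ba(OH)2 + 2 HCl → BaCl2 + 2 H2O
n(HCl) = 0.01518 L × 0.02452 mol/L = 3.722 × 10^-4 mol
From the 1:2 mole ratio, n(Ba(OH)2) = 1/2 × 3.722 × 10^-4 = 1.861 × 10^-4 mol
[Ba(OH)2] = 1.861 × 10^-4 mol / 0.01933 L = 0.009628 mol/L

0.009628 mol/L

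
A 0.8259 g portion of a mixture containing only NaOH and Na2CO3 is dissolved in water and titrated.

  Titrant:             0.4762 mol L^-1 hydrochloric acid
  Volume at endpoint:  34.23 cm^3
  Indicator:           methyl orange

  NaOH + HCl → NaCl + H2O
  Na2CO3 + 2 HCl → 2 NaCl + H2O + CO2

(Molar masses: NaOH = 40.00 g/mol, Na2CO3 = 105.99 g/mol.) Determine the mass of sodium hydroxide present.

n(HCl) = 0.03423 × 0.4762 = 0.01630 mol
Let x = n(NaOH), y = n(Na2CO3).
Titrant: 1x + 2y = 0.01630;  mass: 40.00x + 105.99y = 0.8259
Solving, x = 2.919 × 10^-3 mol, y = 6.691 × 10^-3 mol
mass of NaOH = 2.919 × 10^-3 × 40.00 = 0.1168 g

0.1168 g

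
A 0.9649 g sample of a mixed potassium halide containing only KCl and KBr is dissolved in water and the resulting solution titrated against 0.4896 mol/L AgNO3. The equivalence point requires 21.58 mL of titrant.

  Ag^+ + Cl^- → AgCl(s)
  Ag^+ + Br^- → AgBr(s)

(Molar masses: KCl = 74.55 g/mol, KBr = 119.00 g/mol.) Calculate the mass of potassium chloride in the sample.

n(AgNO3) = 0.02158 × 0.4896 = 0.01057 mol
Let x = n(KCl), y = n(KBr).
Titrant: 1x + 1y = 0.01057;  mass: 74.55x + 119.00y = 0.9649
Solving, x = 6.578 × 10^-3 mol, y = 3.987 × 10^-3 mol
mass of KCl = 6.578 × 10^-3 × 74.55 = 0.4904 g

0.4904 g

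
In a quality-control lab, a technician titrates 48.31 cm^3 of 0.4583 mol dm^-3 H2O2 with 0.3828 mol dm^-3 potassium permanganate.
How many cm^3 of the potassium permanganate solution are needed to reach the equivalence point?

23.14 mL

2 MnO4^- + 5 H2O2 + 6 H^+ → 2 Mn^2+ + 5 O2 + 8 H2O
n(H2O2) = 0.04831 L × 0.4583 mol/L = 0.02214 mol
From the 2:5 stoichiometry, n(KMnO4) = 2/5 × 0.02214 = 8.856 × 10^-3 mol
V(KMnO4) = 8.856 × 10^-3 mol / 0.3828 mol/L = 0.02314 L = 23.14 mL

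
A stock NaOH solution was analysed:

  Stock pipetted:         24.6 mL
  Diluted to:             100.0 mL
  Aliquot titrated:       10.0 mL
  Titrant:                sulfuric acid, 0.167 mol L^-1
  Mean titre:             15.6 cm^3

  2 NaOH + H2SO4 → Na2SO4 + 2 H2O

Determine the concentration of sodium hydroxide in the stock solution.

2.12 mol/L

n(H2SO4) = 0.0156 × 0.167 = 2.61 × 10^-3 mol
From the 2:1 ratio, n(NaOH) in the aliquot = 2/1 × 2.61 × 10^-3 = 5.21 × 10^-3 mol
[NaOH]_dilute = 5.21 × 10^-3 / 0.0100 = 0.521 mol/L
Dilution factor = 100.0 / 24.6 = 4.065
[NaOH]_stock = 0.521 × 4.065 = 2.12 mol/L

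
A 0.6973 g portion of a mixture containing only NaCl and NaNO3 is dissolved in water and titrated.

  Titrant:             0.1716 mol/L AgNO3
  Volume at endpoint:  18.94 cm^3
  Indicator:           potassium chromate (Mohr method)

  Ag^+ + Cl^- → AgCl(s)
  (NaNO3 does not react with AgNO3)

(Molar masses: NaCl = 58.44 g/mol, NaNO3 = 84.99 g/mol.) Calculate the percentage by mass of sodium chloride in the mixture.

n(AgNO3) = 0.01894 × 0.1716 = 3.250 × 10^-3 mol
Let x = n(NaCl), y = n(NaNO3).
Titrant: 1x = 3.250 × 10^-3;  mass: 58.44x + 84.99y = 0.6973
Solving, x = 3.250 × 10^-3 mol, y = 5.970 × 10^-3 mol
mass of NaCl = 3.250 × 10^-3 × 58.44 = 0.1899 g
% NaCl = 0.1899 / 0.6973 × 100 = 27.24 %

27.24 %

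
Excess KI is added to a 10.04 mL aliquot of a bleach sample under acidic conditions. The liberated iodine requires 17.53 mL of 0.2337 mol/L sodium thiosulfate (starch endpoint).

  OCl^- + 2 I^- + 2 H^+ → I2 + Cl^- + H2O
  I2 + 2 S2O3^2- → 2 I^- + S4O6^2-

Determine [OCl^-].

0.2040 mol/L

n(S2O3^2-) = 0.01753 × 0.2337 = 4.097 × 10^-3 mol
n(I2) = n(S2O3^2-)/2 = 2.048 × 10^-3 mol
n(OCl^-) in the aliquot = 2.048 × 10^-3 mol (1:1 ratio)
[OCl^-] = 2.048 × 10^-3 / 0.01004 = 0.2040 mol/L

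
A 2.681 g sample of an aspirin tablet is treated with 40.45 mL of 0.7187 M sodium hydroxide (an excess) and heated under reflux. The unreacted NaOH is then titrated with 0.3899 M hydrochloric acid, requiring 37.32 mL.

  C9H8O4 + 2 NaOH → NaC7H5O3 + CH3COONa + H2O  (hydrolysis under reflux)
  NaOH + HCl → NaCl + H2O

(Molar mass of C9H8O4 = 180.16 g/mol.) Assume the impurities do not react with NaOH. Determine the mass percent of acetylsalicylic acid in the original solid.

n(NaOH) added = 0.04045 × 0.7187 = 0.02907 mol
n(HCl) used in back-titration = 0.03732 × 0.3899 = 0.01455 mol
n(NaOH) left over = 0.01455 mol (1:1 ratio)
n(NaOH) consumed by analyte = 0.02907 − 0.01455 = 0.01452 mol
From the 1:2 ratio, n(C9H8O4) = 1/2 × 0.01452 = 7.260 × 10^-3 mol
mass of C9H8O4 = 7.260 × 10^-3 × 180.16 = 1.308 g
% C9H8O4 = 1.308 / 2.681 × 100 = 48.79 %

48.79 %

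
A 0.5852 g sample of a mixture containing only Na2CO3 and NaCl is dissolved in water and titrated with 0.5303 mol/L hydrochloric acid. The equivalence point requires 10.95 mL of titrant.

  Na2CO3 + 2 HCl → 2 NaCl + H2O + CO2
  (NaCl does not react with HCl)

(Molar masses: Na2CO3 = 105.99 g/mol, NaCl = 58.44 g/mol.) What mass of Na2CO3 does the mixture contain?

n(HCl) = 0.01095 × 0.5303 = 5.807 × 10^-3 mol
Let x = n(Na2CO3), y = n(NaCl).
Titrant: 2x = 5.807 × 10^-3;  mass: 105.99x + 58.44y = 0.5852
Solving, x = 2.903 × 10^-3 mol, y = 4.748 × 10^-3 mol
mass of Na2CO3 = 2.903 × 10^-3 × 105.99 = 0.3077 g

0.3077 g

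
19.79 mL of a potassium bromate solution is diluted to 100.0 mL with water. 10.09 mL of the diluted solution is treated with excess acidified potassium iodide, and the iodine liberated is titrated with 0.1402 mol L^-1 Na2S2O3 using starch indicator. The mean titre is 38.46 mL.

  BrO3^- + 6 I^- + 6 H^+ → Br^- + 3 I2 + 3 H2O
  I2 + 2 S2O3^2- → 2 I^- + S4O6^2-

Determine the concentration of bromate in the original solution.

n(S2O3^2-) = 0.03846 × 0.1402 = 5.392 × 10^-3 mol
n(I2) = n(S2O3^2-)/2 = 2.696 × 10^-3 mol
From the 1:3 ratio, n(BrO3^-) in the aliquot = 1/3 × 2.696 × 10^-3 = 8.987 × 10^-4 mol
[BrO3^-]_dilute = 8.987 × 10^-4 / 0.01009 = 0.08907 mol/L
[BrO3^-]_original = 0.08907 × 100.0/19.79 = 0.4501 mol/L

0.4501 mol/L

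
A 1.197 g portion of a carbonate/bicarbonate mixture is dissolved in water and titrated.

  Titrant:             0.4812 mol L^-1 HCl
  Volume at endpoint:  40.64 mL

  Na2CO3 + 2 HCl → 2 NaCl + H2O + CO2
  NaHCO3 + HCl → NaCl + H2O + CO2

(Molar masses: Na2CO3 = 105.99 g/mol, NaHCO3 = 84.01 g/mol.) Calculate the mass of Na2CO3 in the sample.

n(HCl) = 0.04064 × 0.4812 = 0.01956 mol
Let x = n(Na2CO3), y = n(NaHCO3).
Titrant: 2x + 1y = 0.01956;  mass: 105.99x + 84.01y = 1.197
Solving, x = 7.188 × 10^-3 mol, y = 5.179 × 10^-3 mol
mass of Na2CO3 = 7.188 × 10^-3 × 105.99 = 0.7619 g

0.7619 g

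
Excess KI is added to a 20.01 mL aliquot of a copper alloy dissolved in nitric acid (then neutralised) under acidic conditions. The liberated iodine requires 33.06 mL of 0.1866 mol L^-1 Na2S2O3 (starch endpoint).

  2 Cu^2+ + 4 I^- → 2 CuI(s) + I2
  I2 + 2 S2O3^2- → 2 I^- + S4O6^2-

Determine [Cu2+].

n(S2O3^2-) = 0.03306 × 0.1866 = 6.169 × 10^-3 mol
n(I2) = n(S2O3^2-)/2 = 3.084 × 10^-3 mol
From the 2:1 ratio, n(Cu2+) in the aliquot = 2/1 × 3.084 × 10^-3 = 6.169 × 10^-3 mol
[Cu2+] = 6.169 × 10^-3 / 0.02001 = 0.3083 mol/L

0.3083 mol/L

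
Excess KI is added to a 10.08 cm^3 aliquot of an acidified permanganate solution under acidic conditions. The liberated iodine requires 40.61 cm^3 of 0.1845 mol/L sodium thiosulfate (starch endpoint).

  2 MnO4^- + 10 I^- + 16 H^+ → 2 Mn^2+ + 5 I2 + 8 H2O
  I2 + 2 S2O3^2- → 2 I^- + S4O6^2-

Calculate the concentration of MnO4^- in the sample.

n(S2O3^2-) = 0.04061 × 0.1845 = 7.493 × 10^-3 mol
n(I2) = n(S2O3^2-)/2 = 3.746 × 10^-3 mol
From the 2:5 ratio, n(MnO4^-) in the aliquot = 2/5 × 3.746 × 10^-3 = 1.499 × 10^-3 mol
[MnO4^-] = 1.499 × 10^-3 / 0.01008 = 0.1487 mol/L

0.1487 mol/L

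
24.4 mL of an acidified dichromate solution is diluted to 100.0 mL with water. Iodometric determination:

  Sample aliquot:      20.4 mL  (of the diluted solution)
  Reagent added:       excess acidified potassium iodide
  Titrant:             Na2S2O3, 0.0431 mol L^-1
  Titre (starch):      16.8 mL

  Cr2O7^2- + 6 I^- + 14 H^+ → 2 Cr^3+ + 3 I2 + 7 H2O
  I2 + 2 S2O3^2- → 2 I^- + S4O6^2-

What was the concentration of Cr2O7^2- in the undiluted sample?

0.0242 mol/L

n(S2O3^2-) = 0.0168 × 0.0431 = 7.24 × 10^-4 mol
n(I2) = n(S2O3^2-)/2 = 3.62 × 10^-4 mol
From the 1:3 ratio, n(Cr2O7^2-) in the aliquot = 1/3 × 3.62 × 10^-4 = 1.21 × 10^-4 mol
[Cr2O7^2-]_dilute = 1.21 × 10^-4 / 0.0204 = 0.00592 mol/L
[Cr2O7^2-]_original = 0.00592 × 100.0/24.4 = 0.0242 mol/L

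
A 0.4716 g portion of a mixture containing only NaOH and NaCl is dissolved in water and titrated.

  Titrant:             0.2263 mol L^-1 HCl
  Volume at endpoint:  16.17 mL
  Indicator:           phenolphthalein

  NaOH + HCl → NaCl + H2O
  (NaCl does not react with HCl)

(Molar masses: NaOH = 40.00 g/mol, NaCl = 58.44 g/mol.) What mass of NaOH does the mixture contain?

n(HCl) = 0.01617 × 0.2263 = 3.659 × 10^-3 mol
Let x = n(NaOH), y = n(NaCl).
Titrant: 1x = 3.659 × 10^-3;  mass: 40.00x + 58.44y = 0.4716
Solving, x = 3.659 × 10^-3 mol, y = 5.565 × 10^-3 mol
mass of NaOH = 3.659 × 10^-3 × 40.00 = 0.1464 g

0.1464 g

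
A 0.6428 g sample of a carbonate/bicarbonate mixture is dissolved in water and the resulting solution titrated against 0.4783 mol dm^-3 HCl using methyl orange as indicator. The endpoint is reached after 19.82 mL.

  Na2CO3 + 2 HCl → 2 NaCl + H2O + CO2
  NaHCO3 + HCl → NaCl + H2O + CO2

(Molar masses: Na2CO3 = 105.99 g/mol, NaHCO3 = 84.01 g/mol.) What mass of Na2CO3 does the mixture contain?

0.2625 g

n(HCl) = 0.01982 × 0.4783 = 9.480 × 10^-3 mol
Let x = n(Na2CO3), y = n(NaHCO3).
Titrant: 2x + 1y = 9.480 × 10^-3;  mass: 105.99x + 84.01y = 0.6428
Solving, x = 2.476 × 10^-3 mol, y = 4.527 × 10^-3 mol
mass of Na2CO3 = 2.476 × 10^-3 × 105.99 = 0.2625 g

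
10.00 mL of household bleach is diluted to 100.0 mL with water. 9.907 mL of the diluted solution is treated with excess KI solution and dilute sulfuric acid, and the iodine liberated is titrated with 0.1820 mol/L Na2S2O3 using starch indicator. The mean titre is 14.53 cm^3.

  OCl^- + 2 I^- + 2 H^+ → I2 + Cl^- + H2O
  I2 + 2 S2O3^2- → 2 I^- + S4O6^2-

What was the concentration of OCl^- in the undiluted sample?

n(S2O3^2-) = 0.01453 × 0.1820 = 2.644 × 10^-3 mol
n(I2) = n(S2O3^2-)/2 = 1.322 × 10^-3 mol
n(OCl^-) in the aliquot = 1.322 × 10^-3 mol (1:1 ratio)
[OCl^-]_dilute = 1.322 × 10^-3 / 0.009907 = 0.1335 mol/L
[OCl^-]_original = 0.1335 × 100.0/10.00 = 1.335 mol/L

1.335 mol/L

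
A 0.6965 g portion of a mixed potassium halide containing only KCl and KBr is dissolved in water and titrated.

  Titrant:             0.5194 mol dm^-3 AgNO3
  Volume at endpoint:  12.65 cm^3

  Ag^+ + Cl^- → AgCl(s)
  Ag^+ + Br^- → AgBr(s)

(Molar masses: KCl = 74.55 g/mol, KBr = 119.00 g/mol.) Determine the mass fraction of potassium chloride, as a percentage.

n(AgNO3) = 0.01265 × 0.5194 = 6.570 × 10^-3 mol
Let x = n(KCl), y = n(KBr).
Titrant: 1x + 1y = 6.570 × 10^-3;  mass: 74.55x + 119.00y = 0.6965
Solving, x = 1.921 × 10^-3 mol, y = 4.650 × 10^-3 mol
mass of KCl = 1.921 × 10^-3 × 74.55 = 0.1432 g
% KCl = 0.1432 / 0.6965 × 100 = 20.56 %

20.56 %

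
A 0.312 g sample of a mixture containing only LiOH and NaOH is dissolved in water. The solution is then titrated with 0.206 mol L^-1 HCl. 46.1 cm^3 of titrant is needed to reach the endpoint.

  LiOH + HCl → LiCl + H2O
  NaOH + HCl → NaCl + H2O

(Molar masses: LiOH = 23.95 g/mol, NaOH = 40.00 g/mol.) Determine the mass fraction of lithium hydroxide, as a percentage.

32.5 %

n(HCl) = 0.0461 × 0.206 = 9.50 × 10^-3 mol
Let x = n(LiOH), y = n(NaOH).
Titrant: 1x + 1y = 9.50 × 10^-3;  mass: 23.95x + 40.00y = 0.312
Solving, x = 4.23 × 10^-3 mol, y = 5.27 × 10^-3 mol
mass of LiOH = 4.23 × 10^-3 × 23.95 = 0.101 g
% LiOH = 0.101 / 0.312 × 100 = 32.5 %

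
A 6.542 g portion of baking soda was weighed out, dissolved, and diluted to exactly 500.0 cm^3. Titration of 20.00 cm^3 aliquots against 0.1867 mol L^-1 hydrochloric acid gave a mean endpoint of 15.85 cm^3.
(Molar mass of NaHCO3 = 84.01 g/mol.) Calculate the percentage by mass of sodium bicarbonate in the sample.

NaHCO3 + HCl → NaCl + H2O + CO2
n(HCl) per titration = 0.01585 × 0.1867 = 2.959 × 10^-3 mol
n(NaHCO3) in each aliquot = 2.959 × 10^-3 mol (1:1 ratio)
n(NaHCO3) in the whole flask = 2.959 × 10^-3 × 500.0/20.00 = 0.07398 mol
mass of NaHCO3 = 0.07398 × 84.01 = 6.215 g
% NaHCO3 = 6.215 / 6.542 × 100 = 95.00 %

95.00 %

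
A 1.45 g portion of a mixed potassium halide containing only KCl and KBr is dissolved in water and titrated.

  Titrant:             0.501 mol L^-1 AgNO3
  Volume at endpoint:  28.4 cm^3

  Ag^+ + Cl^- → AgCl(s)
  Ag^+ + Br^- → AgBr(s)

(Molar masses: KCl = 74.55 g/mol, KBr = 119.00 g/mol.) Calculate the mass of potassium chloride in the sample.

n(AgNO3) = 0.0284 × 0.501 = 0.0142 mol
Let x = n(KCl), y = n(KBr).
Titrant: 1x + 1y = 0.0142;  mass: 74.55x + 119.00y = 1.45
Solving, x = 5.47 × 10^-3 mol, y = 8.76 × 10^-3 mol
mass of KCl = 5.47 × 10^-3 × 74.55 = 0.408 g

0.408 g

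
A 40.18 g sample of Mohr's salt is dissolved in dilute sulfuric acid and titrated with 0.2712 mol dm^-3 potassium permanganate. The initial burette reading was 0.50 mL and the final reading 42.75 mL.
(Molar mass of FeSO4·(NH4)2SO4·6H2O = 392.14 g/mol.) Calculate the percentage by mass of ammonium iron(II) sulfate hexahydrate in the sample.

MnO4^- + 5 Fe^2+ + 8 H^+ → Mn^2+ + 5 Fe^3+ + 4 H2O
n(KMnO4) = 0.04225 L × 0.2712 mol/L = 0.01146 mol
From the 5:1 ratio, n(FeSO4·(NH4)2SO4·6H2O) = 5/1 × 0.01146 = 0.05729 mol
mass of FeSO4·(NH4)2SO4·6H2O = 0.05729 × 392.14 g/mol = 22.47 g
% FeSO4·(NH4)2SO4·6H2O = 22.47 / 40.18 × 100 = 55.91 %

55.91 %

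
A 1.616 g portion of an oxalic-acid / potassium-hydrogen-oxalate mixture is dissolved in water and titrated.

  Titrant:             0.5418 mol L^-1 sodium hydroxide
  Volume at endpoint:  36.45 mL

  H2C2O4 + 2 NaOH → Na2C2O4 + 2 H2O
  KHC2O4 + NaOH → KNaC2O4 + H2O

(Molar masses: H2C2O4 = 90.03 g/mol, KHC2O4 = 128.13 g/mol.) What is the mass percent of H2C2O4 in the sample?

n(NaOH) = 0.03645 × 0.5418 = 0.01975 mol
Let x = n(H2C2O4), y = n(KHC2O4).
Titrant: 2x + 1y = 0.01975;  mass: 90.03x + 128.13y = 1.616
Solving, x = 5.501 × 10^-3 mol, y = 8.747 × 10^-3 mol
mass of H2C2O4 = 5.501 × 10^-3 × 90.03 = 0.4952 g
% H2C2O4 = 0.4952 / 1.616 × 100 = 30.65 %

30.65 %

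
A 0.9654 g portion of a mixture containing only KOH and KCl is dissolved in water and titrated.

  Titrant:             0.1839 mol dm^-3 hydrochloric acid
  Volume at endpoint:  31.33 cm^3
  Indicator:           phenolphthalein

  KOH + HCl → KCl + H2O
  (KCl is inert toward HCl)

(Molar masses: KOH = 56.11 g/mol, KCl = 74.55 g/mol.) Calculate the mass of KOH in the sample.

n(HCl) = 0.03133 × 0.1839 = 5.762 × 10^-3 mol
Let x = n(KOH), y = n(KCl).
Titrant: 1x = 5.762 × 10^-3;  mass: 56.11x + 74.55y = 0.9654
Solving, x = 5.762 × 10^-3 mol, y = 8.613 × 10^-3 mol
mass of KOH = 5.762 × 10^-3 × 56.11 = 0.3233 g

0.3233 g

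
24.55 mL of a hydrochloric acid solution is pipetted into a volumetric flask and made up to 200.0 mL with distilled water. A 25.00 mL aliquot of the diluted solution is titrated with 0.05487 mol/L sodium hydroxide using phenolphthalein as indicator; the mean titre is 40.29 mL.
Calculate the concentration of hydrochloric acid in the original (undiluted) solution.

0.7204 mol/L

HCl + NaOH → NaCl + H2O
n(NaOH) = 0.04029 × 0.05487 = 2.211 × 10^-3 mol
n(HCl) in the aliquot = 2.211 × 10^-3 mol (1:1 ratio)
[HCl]_dilute = 2.211 × 10^-3 / 0.02500 = 0.08843 mol/L
Dilution factor = 200.0 / 24.55 = 8.147
[HCl]_stock = 0.08843 × 8.147 = 0.7204 mol/L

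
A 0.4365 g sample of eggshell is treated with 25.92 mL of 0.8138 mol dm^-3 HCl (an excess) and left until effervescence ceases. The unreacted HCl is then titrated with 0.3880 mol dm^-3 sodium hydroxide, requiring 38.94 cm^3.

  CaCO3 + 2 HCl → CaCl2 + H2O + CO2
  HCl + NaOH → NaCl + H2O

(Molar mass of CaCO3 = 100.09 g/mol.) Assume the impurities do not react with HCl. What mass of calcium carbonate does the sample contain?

0.2995 g

n(HCl) added = 0.02592 × 0.8138 = 0.02109 mol
n(NaOH) used in back-titration = 0.03894 × 0.3880 = 0.01511 mol
n(HCl) left over = 0.01511 mol (1:1 ratio)
n(HCl) consumed by analyte = 0.02109 − 0.01511 = 5.985 × 10^-3 mol
From the 1:2 ratio, n(CaCO3) = 1/2 × 5.985 × 10^-3 = 2.992 × 10^-3 mol
mass of CaCO3 = 2.992 × 10^-3 × 100.09 = 0.2995 g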